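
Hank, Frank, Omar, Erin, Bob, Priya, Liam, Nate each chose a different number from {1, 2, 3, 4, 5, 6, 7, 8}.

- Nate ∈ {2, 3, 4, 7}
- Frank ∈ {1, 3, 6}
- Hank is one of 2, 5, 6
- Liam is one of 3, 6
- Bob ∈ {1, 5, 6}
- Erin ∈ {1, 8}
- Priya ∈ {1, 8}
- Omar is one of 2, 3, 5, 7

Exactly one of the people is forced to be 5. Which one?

Bob

Among the 8 variables, 4 fits only Nate (and all 8 values in {1, 2, 3, 4, 5, 6, 7, 8} must be used), so Nate = 4.
The 7 still-open variables together cover exactly {1, 2, 3, 5, 6, 7, 8} — 7 values for 7 variables — and 7 appears only in Omar's list, so Omar = 7.
Among the 6 still-open variables, 2 fits only Hank (and all 6 values in {1, 2, 3, 5, 6, 8} must be used), so Hank = 2.
The 5 still-open variables together cover exactly {1, 3, 5, 6, 8} — 5 values for 5 variables — and 5 appears only in Bob's list, so Bob = 5.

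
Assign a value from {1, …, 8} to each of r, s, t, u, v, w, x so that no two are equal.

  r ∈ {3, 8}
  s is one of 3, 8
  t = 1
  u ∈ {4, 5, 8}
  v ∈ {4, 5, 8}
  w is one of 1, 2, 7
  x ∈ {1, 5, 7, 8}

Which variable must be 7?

t must be 1 (only option left). Eliminate 1 elsewhere: w, x.
The 6 still-open variables together cover exactly {2, 3, 4, 5, 7, 8} — 6 values for 6 variables — and 2 appears only in w's list, so w = 2.
Among the 5 still-open variables, 7 fits only x (and all 5 values in {3, 4, 5, 7, 8} must be used), so x = 7.

x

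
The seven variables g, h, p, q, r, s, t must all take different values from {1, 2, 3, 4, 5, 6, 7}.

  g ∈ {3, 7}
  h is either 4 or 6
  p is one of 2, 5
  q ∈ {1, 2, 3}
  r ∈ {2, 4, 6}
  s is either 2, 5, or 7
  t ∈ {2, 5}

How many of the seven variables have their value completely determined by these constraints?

3

Among the 7 variables, 1 fits only q (and all 7 values in {1, 2, 3, 4, 5, 6, 7} must be used), so q = 1.
The 6 still-open variables draw from only 6 values {2, 3, 4, 5, 6, 7}, so each is used; only g can be 3, hence g = 3.
The 5 still-open variables together cover exactly {2, 4, 5, 6, 7} — 5 values for 5 variables — and 7 appears only in s's list, so s = 7.
p and t between them cover only {2, 5} — a naked pair. Remove those values from r.
Determined: g=3, q=1, s=7. The other variables each still have more than one consistent value. That makes 3.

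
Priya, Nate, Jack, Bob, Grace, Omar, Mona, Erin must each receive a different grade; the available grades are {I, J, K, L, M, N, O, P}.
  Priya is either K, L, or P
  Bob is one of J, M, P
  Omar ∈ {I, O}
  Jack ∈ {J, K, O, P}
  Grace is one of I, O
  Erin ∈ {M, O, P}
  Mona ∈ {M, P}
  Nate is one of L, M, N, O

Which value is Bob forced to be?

J

The 8 variables draw from only 8 values {I, J, K, L, M, N, O, P}, so each is used; only Nate can be N, hence Nate = N.
The 7 still-open variables draw from only 7 values {I, J, K, L, M, O, P}, so each is used; only Priya can be L, hence Priya = L.
Among the 6 still-open variables, K fits only Jack (and all 6 values in {I, J, K, M, O, P} must be used), so Jack = K.
Among the 5 still-open variables, J fits only Bob (and all 5 values in {I, J, M, O, P} must be used), so Bob = J.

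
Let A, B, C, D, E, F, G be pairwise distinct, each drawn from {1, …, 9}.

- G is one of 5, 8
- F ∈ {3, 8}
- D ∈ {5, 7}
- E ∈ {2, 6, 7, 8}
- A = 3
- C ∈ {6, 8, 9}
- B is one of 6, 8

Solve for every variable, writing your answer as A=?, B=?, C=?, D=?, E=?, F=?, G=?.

A's domain is down to {3}, so A = 3. Remove 3 from F.
That leaves F = 8. So B, C, E, G can't be 8.
G has just one choice, so G = 5. Remove 5 from D.
B's domain is down to {6}, so B = 6. Eliminate 6 elsewhere: C, E.
C must be 9 (only option left).
D must be 7 (only option left). Eliminate 7 elsewhere: E.
That leaves E = 2.

A=3, B=6, C=9, D=7, E=2, F=8, G=5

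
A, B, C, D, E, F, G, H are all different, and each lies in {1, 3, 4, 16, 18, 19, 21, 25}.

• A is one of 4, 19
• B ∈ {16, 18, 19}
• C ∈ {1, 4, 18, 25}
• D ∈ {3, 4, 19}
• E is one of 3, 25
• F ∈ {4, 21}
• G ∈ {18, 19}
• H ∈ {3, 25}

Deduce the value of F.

21

Among the 8 variables, 1 fits only C (and all 8 values in {1, 3, 4, 16, 18, 19, 21, 25} must be used), so C = 1.
The 7 still-open variables together cover exactly {3, 4, 16, 18, 19, 21, 25} — 7 values for 7 variables — and 16 appears only in B's list, so B = 16.
The 6 still-open variables draw from only 6 values {3, 4, 18, 19, 21, 25}, so each is used; only G can be 18, hence G = 18.
The 5 still-open variables together cover exactly {3, 4, 19, 21, 25} — 5 values for 5 variables — and 21 appears only in F's list, so F = 21.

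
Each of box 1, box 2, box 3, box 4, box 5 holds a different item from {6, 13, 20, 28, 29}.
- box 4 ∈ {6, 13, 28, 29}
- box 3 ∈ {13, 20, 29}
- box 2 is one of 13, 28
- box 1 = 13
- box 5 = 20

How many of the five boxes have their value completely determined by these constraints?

5

box 1's domain is down to {13}, so box 1 = 13. Eliminate 13 elsewhere: box 2, box 3, box 4.
box 2 has just one choice, so box 2 = 28. So box 4 can't be 28.
box 5 must be 20 (only option left). Eliminate 20 elsewhere: box 3.
box 3 must be 29 (only option left). Strike 29 from box 4.
box 4's domain is down to {6}, so box 4 = 6.
Every box is fixed: box 1=13, box 2=28, box 3=29, box 4=6, box 5=20. That makes 5.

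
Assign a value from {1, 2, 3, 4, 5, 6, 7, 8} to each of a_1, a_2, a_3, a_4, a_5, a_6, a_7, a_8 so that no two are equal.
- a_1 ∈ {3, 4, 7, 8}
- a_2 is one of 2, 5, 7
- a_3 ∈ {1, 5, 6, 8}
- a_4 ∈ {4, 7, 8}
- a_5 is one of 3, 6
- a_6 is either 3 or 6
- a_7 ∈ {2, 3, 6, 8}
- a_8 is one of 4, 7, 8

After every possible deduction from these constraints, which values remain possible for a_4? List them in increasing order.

4, 7, 8

Among the 8 variables, 1 fits only a_3 (and all 8 values in {1, 2, 3, 4, 5, 6, 7, 8} must be used), so a_3 = 1.
Among the 7 still-open variables, 5 fits only a_2 (and all 7 values in {2, 3, 4, 5, 6, 7, 8} must be used), so a_2 = 5.
The 6 still-open variables draw from only 6 values {2, 3, 4, 6, 7, 8}, so each is used; only a_7 can be 2, hence a_7 = 2.
a_5 and a_6 share exactly the 2 values {3, 6}; by pigeonhole those values go to them, so strike 3, 6 from a_1.
No further eliminations apply; a_4 can still be any of 4, 7, 8.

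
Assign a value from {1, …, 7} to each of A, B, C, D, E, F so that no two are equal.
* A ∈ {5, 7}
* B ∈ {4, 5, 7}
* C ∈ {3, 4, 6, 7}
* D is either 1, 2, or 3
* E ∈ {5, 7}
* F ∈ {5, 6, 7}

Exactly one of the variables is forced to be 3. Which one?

A and E share exactly the 2 values {5, 7}; by pigeonhole those values go to them, so strike 5, 7 from B, C, F.
B must be 4 (only option left). So C can't be 4.
F has just one choice, so F = 6. Eliminate 6 elsewhere: C.
So 3 goes to C.

C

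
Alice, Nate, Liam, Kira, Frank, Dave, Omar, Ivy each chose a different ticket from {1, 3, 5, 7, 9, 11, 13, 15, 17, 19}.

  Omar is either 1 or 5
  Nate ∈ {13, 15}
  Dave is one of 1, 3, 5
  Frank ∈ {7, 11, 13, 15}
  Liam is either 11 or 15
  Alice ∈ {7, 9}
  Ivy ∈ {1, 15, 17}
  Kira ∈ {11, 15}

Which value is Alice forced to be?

9

Liam and Kira share exactly the 2 values {11, 15}; by pigeonhole those values go to them, so strike 11, 15 from Nate, Frank, Ivy.
That leaves Nate = 13. Strike 13 from Frank.
That leaves Frank = 7. Eliminate 7 elsewhere: Alice.
So Alice = 9.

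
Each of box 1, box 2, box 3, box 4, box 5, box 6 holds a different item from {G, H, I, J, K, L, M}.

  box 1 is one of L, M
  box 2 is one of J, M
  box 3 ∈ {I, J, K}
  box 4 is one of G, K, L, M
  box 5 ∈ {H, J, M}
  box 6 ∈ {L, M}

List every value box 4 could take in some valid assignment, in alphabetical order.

box 1 and box 6 between them cover only {L, M} — a naked pair. Remove those values from box 2, box 4, box 5.
box 2's domain is down to {J}, so box 2 = J. Remove J from box 3, box 5.
box 5 must be H (only option left).
No further eliminations apply; box 4 can still be any of G, K.

G, K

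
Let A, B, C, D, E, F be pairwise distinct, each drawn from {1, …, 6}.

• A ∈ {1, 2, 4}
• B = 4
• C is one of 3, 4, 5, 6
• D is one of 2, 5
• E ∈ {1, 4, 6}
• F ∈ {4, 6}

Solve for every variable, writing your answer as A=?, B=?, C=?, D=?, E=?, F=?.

A=2, B=4, C=3, D=5, E=1, F=6

B's domain is down to {4}, so B = 4. Eliminate 4 elsewhere: A, C, E, F.
That leaves F = 6. Eliminate 6 elsewhere: C, E.
That leaves E = 1. Remove 1 from A.
A has just one choice, so A = 2. So D can't be 2.
D's domain is down to {5}, so D = 5. So C can't be 5.
C must be 3 (only option left).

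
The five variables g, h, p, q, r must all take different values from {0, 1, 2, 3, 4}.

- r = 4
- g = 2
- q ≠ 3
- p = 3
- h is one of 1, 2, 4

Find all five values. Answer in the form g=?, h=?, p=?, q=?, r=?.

g=2, h=1, p=3, q=0, r=4

g's domain is down to {2}, so g = 2. Remove 2 from h, q.
p must be 3 (only option left).
r must be 4 (only option left). Strike 4 from h, q.
h must be 1 (only option left). So q can't be 1.
q must be 0 (only option left).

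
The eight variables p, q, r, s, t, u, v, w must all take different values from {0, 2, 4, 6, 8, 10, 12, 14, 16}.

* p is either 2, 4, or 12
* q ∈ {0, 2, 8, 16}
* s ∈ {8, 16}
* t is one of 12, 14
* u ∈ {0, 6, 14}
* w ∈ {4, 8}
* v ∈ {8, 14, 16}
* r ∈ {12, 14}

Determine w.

Among the 8 variables, 6 fits only u (and all 8 values in {0, 2, 4, 6, 8, 12, 14, 16} must be used), so u = 6.
The 7 still-open variables together cover exactly {0, 2, 4, 8, 12, 14, 16} — 7 values for 7 variables — and 0 appears only in q's list, so q = 0.
The 6 still-open variables draw from only 6 values {2, 4, 8, 12, 14, 16}, so each is used; only p can be 2, hence p = 2.
The 5 still-open variables draw from only 5 values {4, 8, 12, 14, 16}, so each is used; only w can be 4, hence w = 4.

4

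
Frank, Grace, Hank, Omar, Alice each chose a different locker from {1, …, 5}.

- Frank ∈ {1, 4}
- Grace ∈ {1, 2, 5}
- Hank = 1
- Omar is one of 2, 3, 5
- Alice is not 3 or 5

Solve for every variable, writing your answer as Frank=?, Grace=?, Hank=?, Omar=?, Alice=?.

Hank's domain is down to {1}, so Hank = 1. Remove 1 from Frank, Grace, Alice.
Frank's domain is down to {4}, so Frank = 4. Strike 4 from Alice.
Alice's domain is down to {2}, so Alice = 2. Remove 2 from Grace, Omar.
Grace has just one choice, so Grace = 5. Strike 5 from Omar.
Omar has just one choice, so Omar = 3.

Frank=4, Grace=5, Hank=1, Omar=3, Alice=2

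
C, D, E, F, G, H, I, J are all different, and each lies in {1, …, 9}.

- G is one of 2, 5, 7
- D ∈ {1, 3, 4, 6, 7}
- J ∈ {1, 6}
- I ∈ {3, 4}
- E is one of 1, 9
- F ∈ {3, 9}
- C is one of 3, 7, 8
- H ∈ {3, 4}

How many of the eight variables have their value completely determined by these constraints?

H and I share exactly the 2 values {3, 4}; by pigeonhole those values go to them, so strike 3, 4 from C, D, F.
That leaves F = 9. Remove 9 from E.
E has just one choice, so E = 1. Remove 1 from D, J.
J must be 6 (only option left). Remove 6 from D.
D's domain is down to {7}, so D = 7. Remove 7 from C, G.
That leaves C = 8.
Determined: C=8, D=7, E=1, F=9, J=6. The other variables each still have more than one consistent value. That makes 5.

5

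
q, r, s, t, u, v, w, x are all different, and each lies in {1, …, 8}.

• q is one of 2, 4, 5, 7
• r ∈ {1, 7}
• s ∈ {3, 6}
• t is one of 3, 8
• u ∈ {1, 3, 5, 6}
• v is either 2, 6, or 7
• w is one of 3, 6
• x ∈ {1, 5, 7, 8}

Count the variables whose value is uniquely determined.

The 8 variables draw from only 8 values {1, 2, 3, 4, 5, 6, 7, 8}, so each is used; only q can be 4, hence q = 4.
Among the 7 still-open variables, 2 fits only v (and all 7 values in {1, 2, 3, 5, 6, 7, 8} must be used), so v = 2.
s and w between them cover only {3, 6} — a naked pair. Remove those values from t, u.
That leaves t = 8. Remove 8 from x.
Determined: q=4, t=8, v=2. The other variables each still have more than one consistent value. That makes 3.

3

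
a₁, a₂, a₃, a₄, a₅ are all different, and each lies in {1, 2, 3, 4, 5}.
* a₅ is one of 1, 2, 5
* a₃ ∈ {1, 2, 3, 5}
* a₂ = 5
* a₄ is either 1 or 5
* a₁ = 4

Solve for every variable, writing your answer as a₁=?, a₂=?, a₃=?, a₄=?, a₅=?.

a₁=4, a₂=5, a₃=3, a₄=1, a₅=2

a₁'s domain is down to {4}, so a₁ = 4.
a₂ has just one choice, so a₂ = 5. Remove 5 from a₃, a₄, a₅.
a₄'s domain is down to {1}, so a₄ = 1. So a₃, a₅ can't be 1.
a₅'s domain is down to {2}, so a₅ = 2. So a₃ can't be 2.
That leaves a₃ = 3.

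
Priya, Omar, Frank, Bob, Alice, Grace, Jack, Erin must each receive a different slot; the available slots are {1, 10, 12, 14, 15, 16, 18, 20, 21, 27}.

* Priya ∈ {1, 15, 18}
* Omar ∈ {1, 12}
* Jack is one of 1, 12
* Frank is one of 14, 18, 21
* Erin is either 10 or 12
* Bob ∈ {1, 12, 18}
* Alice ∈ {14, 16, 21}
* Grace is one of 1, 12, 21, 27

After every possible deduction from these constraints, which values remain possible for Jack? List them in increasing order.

1, 12

Omar and Jack share exactly the 2 values {1, 12}; by pigeonhole those values go to them, so strike 1, 12 from Priya, Bob, Grace, Erin.
Bob must be 18 (only option left). Strike 18 from Priya, Frank.
Erin must be 10 (only option left).
Priya has just one choice, so Priya = 15.
No further eliminations apply; Jack can still be any of 1, 12.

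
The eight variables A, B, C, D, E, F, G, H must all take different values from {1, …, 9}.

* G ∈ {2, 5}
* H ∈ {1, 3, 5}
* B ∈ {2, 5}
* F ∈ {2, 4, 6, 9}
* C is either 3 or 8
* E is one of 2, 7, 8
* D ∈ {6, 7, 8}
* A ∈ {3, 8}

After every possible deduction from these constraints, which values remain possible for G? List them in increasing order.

2, 5

A and C between them cover only {3, 8} — a naked pair. Remove those values from D, E, H.
The 2 variables B and G are confined to {2, 5}, which locks those values in; drop them from E, F, H.
That leaves E = 7. Eliminate 7 elsewhere: D.
H's domain is down to {1}, so H = 1.
That leaves D = 6. Remove 6 from F.
No further eliminations apply; G can still be any of 2, 5.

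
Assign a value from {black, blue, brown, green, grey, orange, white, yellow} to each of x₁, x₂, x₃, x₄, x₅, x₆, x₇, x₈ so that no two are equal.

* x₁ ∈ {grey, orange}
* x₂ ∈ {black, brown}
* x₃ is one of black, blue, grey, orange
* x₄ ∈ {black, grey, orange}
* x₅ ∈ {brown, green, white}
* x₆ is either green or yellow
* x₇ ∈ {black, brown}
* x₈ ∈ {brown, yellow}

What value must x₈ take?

yellow

The 8 variables draw from only 8 values {black, blue, brown, green, grey, orange, white, yellow}, so each is used; only x₃ can be blue, hence x₃ = blue.
The 7 still-open variables together cover exactly {black, brown, green, grey, orange, white, yellow} — 7 values for 7 variables — and white appears only in x₅'s list, so x₅ = white.
The 6 still-open variables draw from only 6 values {black, brown, green, grey, orange, yellow}, so each is used; only x₆ can be green, hence x₆ = green.
Among the 5 still-open variables, yellow fits only x₈ (and all 5 values in {black, brown, grey, orange, yellow} must be used), so x₈ = yellow.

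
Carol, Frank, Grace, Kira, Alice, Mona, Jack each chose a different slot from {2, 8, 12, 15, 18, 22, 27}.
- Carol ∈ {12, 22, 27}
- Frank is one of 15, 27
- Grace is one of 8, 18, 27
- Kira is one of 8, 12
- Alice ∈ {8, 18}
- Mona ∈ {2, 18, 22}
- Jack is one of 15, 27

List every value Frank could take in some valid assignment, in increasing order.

15, 27

The 7 variables together cover exactly {2, 8, 12, 15, 18, 22, 27} — 7 values for 7 variables — and 2 appears only in Mona's list, so Mona = 2.
The 6 still-open variables together cover exactly {8, 12, 15, 18, 22, 27} — 6 values for 6 variables — and 22 appears only in Carol's list, so Carol = 22.
The 5 still-open variables draw from only 5 values {8, 12, 15, 18, 27}, so each is used; only Kira can be 12, hence Kira = 12.
Frank and Jack between them cover only {15, 27} — a naked pair. Remove those values from Grace.
No further eliminations apply; Frank can still be any of 15, 27.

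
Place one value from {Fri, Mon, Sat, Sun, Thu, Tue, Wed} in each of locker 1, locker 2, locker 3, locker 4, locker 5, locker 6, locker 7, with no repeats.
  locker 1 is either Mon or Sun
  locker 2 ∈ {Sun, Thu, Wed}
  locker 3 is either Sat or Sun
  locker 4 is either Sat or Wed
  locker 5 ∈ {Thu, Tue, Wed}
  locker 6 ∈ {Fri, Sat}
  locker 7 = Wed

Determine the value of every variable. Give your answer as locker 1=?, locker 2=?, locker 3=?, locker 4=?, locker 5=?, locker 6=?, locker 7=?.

locker 1=Mon, locker 2=Thu, locker 3=Sun, locker 4=Sat, locker 5=Tue, locker 6=Fri, locker 7=Wed

locker 7 has just one choice, so locker 7 = Wed. Eliminate Wed elsewhere: locker 2, locker 4, locker 5.
That leaves locker 4 = Sat. So locker 3, locker 6 can't be Sat.
locker 6 has just one choice, so locker 6 = Fri.
locker 3 must be Sun (only option left). Strike Sun from locker 1, locker 2.
That leaves locker 1 = Mon.
locker 2 must be Thu (only option left). So locker 5 can't be Thu.
That leaves locker 5 = Tue.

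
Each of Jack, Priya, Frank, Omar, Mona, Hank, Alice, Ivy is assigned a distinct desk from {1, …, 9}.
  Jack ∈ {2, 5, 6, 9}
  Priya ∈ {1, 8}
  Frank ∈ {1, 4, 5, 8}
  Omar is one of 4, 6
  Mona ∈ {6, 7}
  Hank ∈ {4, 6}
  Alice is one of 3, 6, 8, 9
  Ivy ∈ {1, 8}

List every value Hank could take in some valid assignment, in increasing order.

Priya and Ivy share exactly the 2 values {1, 8}; by pigeonhole those values go to them, so strike 1, 8 from Frank, Alice.
Omar and Hank between them cover only {4, 6} — a naked pair. Remove those values from Jack, Frank, Mona, Alice.
Frank has just one choice, so Frank = 5. Eliminate 5 elsewhere: Jack.
Mona must be 7 (only option left).
No further eliminations apply; Hank can still be any of 4, 6.

4, 6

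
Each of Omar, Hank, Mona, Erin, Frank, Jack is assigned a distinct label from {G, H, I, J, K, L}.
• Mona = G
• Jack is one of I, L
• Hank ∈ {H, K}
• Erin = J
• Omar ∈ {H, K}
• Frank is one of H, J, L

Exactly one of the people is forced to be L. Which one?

Frank

Mona has just one choice, so Mona = G.
That leaves Erin = J. Remove J from Frank.
The 4 still-open variables draw from only 4 values {H, I, K, L}, so each is used; only Jack can be I, hence Jack = I.
The 3 still-open variables together cover exactly {H, K, L} — 3 values for 3 variables — and L appears only in Frank's list, so Frank = L.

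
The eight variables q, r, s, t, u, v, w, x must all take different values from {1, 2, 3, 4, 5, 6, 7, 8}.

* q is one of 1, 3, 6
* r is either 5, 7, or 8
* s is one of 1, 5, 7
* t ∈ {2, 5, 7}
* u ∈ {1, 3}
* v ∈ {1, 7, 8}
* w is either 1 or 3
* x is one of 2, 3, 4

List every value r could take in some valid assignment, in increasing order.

5, 7, 8

Among the 8 variables, 4 fits only x (and all 8 values in {1, 2, 3, 4, 5, 6, 7, 8} must be used), so x = 4.
Among the 7 still-open variables, 2 fits only t (and all 7 values in {1, 2, 3, 5, 6, 7, 8} must be used), so t = 2.
The 6 still-open variables together cover exactly {1, 3, 5, 6, 7, 8} — 6 values for 6 variables — and 6 appears only in q's list, so q = 6.
u and w between them cover only {1, 3} — a naked pair. Remove those values from s, v.
No further eliminations apply; r can still be any of 5, 7, 8.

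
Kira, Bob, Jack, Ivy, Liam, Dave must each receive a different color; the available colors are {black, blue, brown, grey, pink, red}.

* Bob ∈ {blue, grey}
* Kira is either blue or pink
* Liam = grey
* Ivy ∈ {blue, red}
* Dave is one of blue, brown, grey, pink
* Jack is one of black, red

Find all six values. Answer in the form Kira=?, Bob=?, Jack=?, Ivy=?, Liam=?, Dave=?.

Liam has just one choice, so Liam = grey. Strike grey from Bob, Dave.
That leaves Bob = blue. Eliminate blue elsewhere: Kira, Ivy, Dave.
That leaves Ivy = red. Strike red from Jack.
Kira must be pink (only option left). Eliminate pink elsewhere: Dave.
Jack must be black (only option left).
Dave must be brown (only option left).

Kira=pink, Bob=blue, Jack=black, Ivy=red, Liam=grey, Dave=brown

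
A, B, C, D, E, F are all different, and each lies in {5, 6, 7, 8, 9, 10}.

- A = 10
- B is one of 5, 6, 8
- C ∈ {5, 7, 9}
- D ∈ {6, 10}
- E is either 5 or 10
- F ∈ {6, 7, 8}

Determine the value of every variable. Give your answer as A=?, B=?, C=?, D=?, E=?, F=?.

A=10, B=8, C=9, D=6, E=5, F=7

A has just one choice, so A = 10. Remove 10 from D, E.
That leaves D = 6. Remove 6 from B, F.
E must be 5 (only option left). Eliminate 5 elsewhere: B, C.
B's domain is down to {8}, so B = 8. So F can't be 8.
F's domain is down to {7}, so F = 7. Remove 7 from C.
That leaves C = 9.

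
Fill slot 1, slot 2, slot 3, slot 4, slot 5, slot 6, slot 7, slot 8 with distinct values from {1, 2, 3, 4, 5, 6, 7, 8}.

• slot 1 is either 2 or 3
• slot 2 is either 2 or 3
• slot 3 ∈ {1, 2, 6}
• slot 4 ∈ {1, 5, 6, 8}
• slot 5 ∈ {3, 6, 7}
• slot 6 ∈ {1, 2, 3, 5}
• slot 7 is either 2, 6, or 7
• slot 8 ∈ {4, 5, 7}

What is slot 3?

The 8 variables together cover exactly {1, 2, 3, 4, 5, 6, 7, 8} — 8 values for 8 variables — and 4 appears only in slot 8's list, so slot 8 = 4.
The 7 still-open variables draw from only 7 values {1, 2, 3, 5, 6, 7, 8}, so each is used; only slot 4 can be 8, hence slot 4 = 8.
The 6 still-open variables together cover exactly {1, 2, 3, 5, 6, 7} — 6 values for 6 variables — and 5 appears only in slot 6's list, so slot 6 = 5.
Among the 5 still-open variables, 1 fits only slot 3 (and all 5 values in {1, 2, 3, 6, 7} must be used), so slot 3 = 1.

1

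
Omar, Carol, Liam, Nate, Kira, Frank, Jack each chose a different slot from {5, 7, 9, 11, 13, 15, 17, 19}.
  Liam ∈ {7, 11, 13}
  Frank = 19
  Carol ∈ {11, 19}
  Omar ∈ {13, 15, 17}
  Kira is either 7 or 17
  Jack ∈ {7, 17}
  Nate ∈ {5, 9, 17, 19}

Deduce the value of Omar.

Frank has just one choice, so Frank = 19. Eliminate 19 elsewhere: Carol, Nate.
Carol has just one choice, so Carol = 11. Eliminate 11 elsewhere: Liam.
The 2 variables Kira and Jack are confined to {7, 17}, which locks those values in; drop them from Omar, Liam, Nate.
Liam must be 13 (only option left). Eliminate 13 elsewhere: Omar.
So Omar = 15.

15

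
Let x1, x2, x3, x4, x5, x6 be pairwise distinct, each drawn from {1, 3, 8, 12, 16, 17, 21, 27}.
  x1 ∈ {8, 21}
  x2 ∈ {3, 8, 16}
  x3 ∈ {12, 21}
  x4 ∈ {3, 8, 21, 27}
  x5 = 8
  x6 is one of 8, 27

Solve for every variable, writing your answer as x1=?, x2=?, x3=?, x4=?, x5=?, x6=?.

x1=21, x2=16, x3=12, x4=3, x5=8, x6=27

x5 must be 8 (only option left). Remove 8 from x1, x2, x4, x6.
That leaves x6 = 27. Eliminate 27 elsewhere: x4.
That leaves x1 = 21. Remove 21 from x3, x4.
x3 has just one choice, so x3 = 12.
That leaves x4 = 3. So x2 can't be 3.
That leaves x2 = 16.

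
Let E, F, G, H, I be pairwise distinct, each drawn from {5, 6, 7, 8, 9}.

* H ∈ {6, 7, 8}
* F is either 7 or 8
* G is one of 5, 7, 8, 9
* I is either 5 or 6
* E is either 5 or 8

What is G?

The 5 variables draw from only 5 values {5, 6, 7, 8, 9}, so each is used; only G can be 9, hence G = 9.

9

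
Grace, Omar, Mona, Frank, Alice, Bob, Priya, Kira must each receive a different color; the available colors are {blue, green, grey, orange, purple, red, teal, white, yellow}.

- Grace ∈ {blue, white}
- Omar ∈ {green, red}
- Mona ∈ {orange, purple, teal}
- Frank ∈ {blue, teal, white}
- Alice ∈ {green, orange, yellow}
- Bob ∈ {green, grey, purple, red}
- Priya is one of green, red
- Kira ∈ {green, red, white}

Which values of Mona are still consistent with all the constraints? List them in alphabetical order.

Omar and Priya share exactly the 2 values {green, red}; by pigeonhole those values go to them, so strike green, red from Alice, Bob, Kira.
Kira's domain is down to {white}, so Kira = white. Remove white from Grace, Frank.
Grace has just one choice, so Grace = blue. So Frank can't be blue.
That leaves Frank = teal. Eliminate teal elsewhere: Mona.
No further eliminations apply; Mona can still be any of orange, purple.

orange, purple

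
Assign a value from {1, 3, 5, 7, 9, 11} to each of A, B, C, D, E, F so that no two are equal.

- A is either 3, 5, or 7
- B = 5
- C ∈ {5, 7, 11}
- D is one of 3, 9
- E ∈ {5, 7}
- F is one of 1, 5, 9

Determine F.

1

B has just one choice, so B = 5. Eliminate 5 elsewhere: A, C, E, F.
E's domain is down to {7}, so E = 7. Remove 7 from A, C.
A must be 3 (only option left). Eliminate 3 elsewhere: D.
C's domain is down to {11}, so C = 11.
D's domain is down to {9}, so D = 9. Strike 9 from F.
So F = 1.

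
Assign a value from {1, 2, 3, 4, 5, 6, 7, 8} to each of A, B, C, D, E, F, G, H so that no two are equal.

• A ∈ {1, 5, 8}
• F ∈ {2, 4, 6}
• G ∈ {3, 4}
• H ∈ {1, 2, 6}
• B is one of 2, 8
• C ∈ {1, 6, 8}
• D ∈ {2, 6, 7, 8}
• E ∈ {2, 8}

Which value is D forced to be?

7

Among the 8 variables, 3 fits only G (and all 8 values in {1, 2, 3, 4, 5, 6, 7, 8} must be used), so G = 3.
The 7 still-open variables together cover exactly {1, 2, 4, 5, 6, 7, 8} — 7 values for 7 variables — and 4 appears only in F's list, so F = 4.
Among the 6 still-open variables, 5 fits only A (and all 6 values in {1, 2, 5, 6, 7, 8} must be used), so A = 5.
The 5 still-open variables together cover exactly {1, 2, 6, 7, 8} — 5 values for 5 variables — and 7 appears only in D's list, so D = 7.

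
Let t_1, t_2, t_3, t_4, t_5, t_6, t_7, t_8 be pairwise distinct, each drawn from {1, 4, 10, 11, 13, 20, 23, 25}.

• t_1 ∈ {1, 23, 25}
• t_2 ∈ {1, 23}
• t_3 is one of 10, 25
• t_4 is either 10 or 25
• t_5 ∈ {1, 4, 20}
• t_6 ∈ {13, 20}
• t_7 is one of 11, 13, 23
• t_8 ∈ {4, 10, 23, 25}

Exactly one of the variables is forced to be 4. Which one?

t_8

The 8 variables draw from only 8 values {1, 4, 10, 11, 13, 20, 23, 25}, so each is used; only t_7 can be 11, hence t_7 = 11.
The 7 still-open variables together cover exactly {1, 4, 10, 13, 20, 23, 25} — 7 values for 7 variables — and 13 appears only in t_6's list, so t_6 = 13.
Among the 6 still-open variables, 20 fits only t_5 (and all 6 values in {1, 4, 10, 20, 23, 25} must be used), so t_5 = 20.
Among the 5 still-open variables, 4 fits only t_8 (and all 5 values in {1, 4, 10, 23, 25} must be used), so t_8 = 4.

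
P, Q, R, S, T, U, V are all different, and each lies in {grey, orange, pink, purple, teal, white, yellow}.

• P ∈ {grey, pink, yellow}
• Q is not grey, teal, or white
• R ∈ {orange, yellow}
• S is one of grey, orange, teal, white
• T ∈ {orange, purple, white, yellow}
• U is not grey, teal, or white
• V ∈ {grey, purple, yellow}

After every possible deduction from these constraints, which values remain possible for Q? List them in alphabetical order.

orange, pink, purple, yellow

The 7 variables draw from only 7 values {grey, orange, pink, purple, teal, white, yellow}, so each is used; only S can be teal, hence S = teal.
The 6 still-open variables draw from only 6 values {grey, orange, pink, purple, white, yellow}, so each is used; only T can be white, hence T = white.
No further eliminations apply; Q can still be any of orange, pink, purple, yellow.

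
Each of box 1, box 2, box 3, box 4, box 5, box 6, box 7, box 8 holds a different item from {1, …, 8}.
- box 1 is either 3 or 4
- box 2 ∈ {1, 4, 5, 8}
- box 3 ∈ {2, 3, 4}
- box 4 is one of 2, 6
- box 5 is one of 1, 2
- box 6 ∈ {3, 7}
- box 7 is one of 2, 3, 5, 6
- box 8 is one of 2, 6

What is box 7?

The 8 variables draw from only 8 values {1, 2, 3, 4, 5, 6, 7, 8}, so each is used; only box 6 can be 7, hence box 6 = 7.
The 7 still-open variables together cover exactly {1, 2, 3, 4, 5, 6, 8} — 7 values for 7 variables — and 8 appears only in box 2's list, so box 2 = 8.
The 6 still-open variables together cover exactly {1, 2, 3, 4, 5, 6} — 6 values for 6 variables — and 1 appears only in box 5's list, so box 5 = 1.
Among the 5 still-open variables, 5 fits only box 7 (and all 5 values in {2, 3, 4, 5, 6} must be used), so box 7 = 5.

5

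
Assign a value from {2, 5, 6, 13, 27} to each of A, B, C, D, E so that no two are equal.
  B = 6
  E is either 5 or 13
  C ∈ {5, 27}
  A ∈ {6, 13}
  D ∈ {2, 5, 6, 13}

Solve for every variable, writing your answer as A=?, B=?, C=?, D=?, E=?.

B must be 6 (only option left). So A, D can't be 6.
A must be 13 (only option left). Strike 13 from D, E.
That leaves E = 5. Remove 5 from C, D.
C must be 27 (only option left).
D's domain is down to {2}, so D = 2.

A=13, B=6, C=27, D=2, E=5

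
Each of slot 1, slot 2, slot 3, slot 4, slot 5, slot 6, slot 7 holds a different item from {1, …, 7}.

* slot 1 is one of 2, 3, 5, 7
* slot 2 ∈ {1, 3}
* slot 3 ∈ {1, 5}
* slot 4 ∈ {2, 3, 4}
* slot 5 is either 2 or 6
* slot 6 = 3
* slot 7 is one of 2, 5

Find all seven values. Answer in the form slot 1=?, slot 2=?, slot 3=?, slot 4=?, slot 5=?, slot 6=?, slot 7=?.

slot 1=7, slot 2=1, slot 3=5, slot 4=4, slot 5=6, slot 6=3, slot 7=2

slot 6 has just one choice, so slot 6 = 3. So slot 1, slot 2, slot 4 can't be 3.
slot 2's domain is down to {1}, so slot 2 = 1. So slot 3 can't be 1.
slot 3 must be 5 (only option left). Strike 5 from slot 1, slot 7.
slot 7 has just one choice, so slot 7 = 2. Remove 2 from slot 1, slot 4, slot 5.
slot 1 has just one choice, so slot 1 = 7.
slot 4 has just one choice, so slot 4 = 4.
slot 5's domain is down to {6}, so slot 5 = 6.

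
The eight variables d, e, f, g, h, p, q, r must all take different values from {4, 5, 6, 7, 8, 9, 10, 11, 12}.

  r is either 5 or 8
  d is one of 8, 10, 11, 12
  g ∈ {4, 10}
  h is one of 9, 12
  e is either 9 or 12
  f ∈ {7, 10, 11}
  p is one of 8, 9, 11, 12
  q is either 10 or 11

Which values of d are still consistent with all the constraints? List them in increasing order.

The 8 variables draw from only 8 values {4, 5, 7, 8, 9, 10, 11, 12}, so each is used; only g can be 4, hence g = 4.
The 7 still-open variables draw from only 7 values {5, 7, 8, 9, 10, 11, 12}, so each is used; only r can be 5, hence r = 5.
The 6 still-open variables together cover exactly {7, 8, 9, 10, 11, 12} — 6 values for 6 variables — and 7 appears only in f's list, so f = 7.
The 2 variables e and h are confined to {9, 12}, which locks those values in; drop them from d, p.
No further eliminations apply; d can still be any of 8, 10, 11.

8, 10, 11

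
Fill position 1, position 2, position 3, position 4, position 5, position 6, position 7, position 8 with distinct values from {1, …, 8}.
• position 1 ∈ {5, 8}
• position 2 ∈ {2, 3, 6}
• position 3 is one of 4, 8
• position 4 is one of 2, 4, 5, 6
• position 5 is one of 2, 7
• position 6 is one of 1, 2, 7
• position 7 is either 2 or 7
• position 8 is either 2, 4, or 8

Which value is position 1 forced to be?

Among the 8 variables, 1 fits only position 6 (and all 8 values in {1, 2, 3, 4, 5, 6, 7, 8} must be used), so position 6 = 1.
The 7 still-open variables together cover exactly {2, 3, 4, 5, 6, 7, 8} — 7 values for 7 variables — and 3 appears only in position 2's list, so position 2 = 3.
The 6 still-open variables draw from only 6 values {2, 4, 5, 6, 7, 8}, so each is used; only position 4 can be 6, hence position 4 = 6.
Among the 5 still-open variables, 5 fits only position 1 (and all 5 values in {2, 4, 5, 7, 8} must be used), so position 1 = 5.

5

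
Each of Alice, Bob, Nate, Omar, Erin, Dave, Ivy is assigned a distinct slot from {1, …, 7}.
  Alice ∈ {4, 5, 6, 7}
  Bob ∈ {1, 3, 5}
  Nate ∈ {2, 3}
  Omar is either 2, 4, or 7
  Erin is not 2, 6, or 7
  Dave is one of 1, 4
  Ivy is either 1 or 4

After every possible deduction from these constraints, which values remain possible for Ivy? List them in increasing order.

Among the 7 variables, 6 fits only Alice (and all 7 values in {1, 2, 3, 4, 5, 6, 7} must be used), so Alice = 6.
The 6 still-open variables together cover exactly {1, 2, 3, 4, 5, 7} — 6 values for 6 variables — and 7 appears only in Omar's list, so Omar = 7.
Among the 5 still-open variables, 2 fits only Nate (and all 5 values in {1, 2, 3, 4, 5} must be used), so Nate = 2.
Dave and Ivy between them cover only {1, 4} — a naked pair. Remove those values from Bob, Erin.
No further eliminations apply; Ivy can still be any of 1, 4.

1, 4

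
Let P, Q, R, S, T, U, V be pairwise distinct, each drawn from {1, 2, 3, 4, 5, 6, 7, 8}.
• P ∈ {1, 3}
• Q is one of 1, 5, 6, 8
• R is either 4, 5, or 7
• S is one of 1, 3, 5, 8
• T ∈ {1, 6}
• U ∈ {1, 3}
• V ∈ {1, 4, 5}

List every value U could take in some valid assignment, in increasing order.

1, 3

The 7 variables together cover exactly {1, 3, 4, 5, 6, 7, 8} — 7 values for 7 variables — and 7 appears only in R's list, so R = 7.
The 6 still-open variables together cover exactly {1, 3, 4, 5, 6, 8} — 6 values for 6 variables — and 4 appears only in V's list, so V = 4.
The 2 variables P and U are confined to {1, 3}, which locks those values in; drop them from Q, S, T.
That leaves T = 6. Remove 6 from Q.
No further eliminations apply; U can still be any of 1, 3.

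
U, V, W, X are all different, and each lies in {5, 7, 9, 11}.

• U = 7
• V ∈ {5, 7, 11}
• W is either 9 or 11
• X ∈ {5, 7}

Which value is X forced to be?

5

U's domain is down to {7}, so U = 7. Remove 7 from V, X.
So X = 5.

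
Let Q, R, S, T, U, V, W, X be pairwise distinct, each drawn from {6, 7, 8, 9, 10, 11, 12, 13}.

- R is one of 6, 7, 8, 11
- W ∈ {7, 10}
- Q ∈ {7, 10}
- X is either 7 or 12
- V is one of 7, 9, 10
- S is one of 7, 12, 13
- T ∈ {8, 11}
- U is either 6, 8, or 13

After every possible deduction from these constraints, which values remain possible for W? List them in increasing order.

7, 10

The 8 variables draw from only 8 values {6, 7, 8, 9, 10, 11, 12, 13}, so each is used; only V can be 9, hence V = 9.
Q and W between them cover only {7, 10} — a naked pair. Remove those values from R, S, X.
X's domain is down to {12}, so X = 12. Strike 12 from S.
That leaves S = 13. So U can't be 13.
No further eliminations apply; W can still be any of 7, 10.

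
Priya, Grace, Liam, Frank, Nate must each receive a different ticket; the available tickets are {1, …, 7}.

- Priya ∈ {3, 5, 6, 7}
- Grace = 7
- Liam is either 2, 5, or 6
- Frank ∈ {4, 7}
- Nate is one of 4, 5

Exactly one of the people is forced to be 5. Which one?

Nate

Grace must be 7 (only option left). Eliminate 7 elsewhere: Priya, Frank.
Frank has just one choice, so Frank = 4. Remove 4 from Nate.
So 5 goes to Nate.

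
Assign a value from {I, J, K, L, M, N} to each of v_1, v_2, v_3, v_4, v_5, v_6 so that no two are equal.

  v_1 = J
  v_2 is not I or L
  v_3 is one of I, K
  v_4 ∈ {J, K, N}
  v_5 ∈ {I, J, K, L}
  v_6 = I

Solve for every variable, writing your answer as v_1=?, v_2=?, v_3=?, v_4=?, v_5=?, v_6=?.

v_1 has just one choice, so v_1 = J. Eliminate J elsewhere: v_2, v_4, v_5.
v_6 must be I (only option left). Eliminate I elsewhere: v_3, v_5.
That leaves v_3 = K. So v_2, v_4, v_5 can't be K.
v_4 must be N (only option left). Eliminate N elsewhere: v_2.
That leaves v_5 = L.
v_2 has just one choice, so v_2 = M.

v_1=J, v_2=M, v_3=K, v_4=N, v_5=L, v_6=I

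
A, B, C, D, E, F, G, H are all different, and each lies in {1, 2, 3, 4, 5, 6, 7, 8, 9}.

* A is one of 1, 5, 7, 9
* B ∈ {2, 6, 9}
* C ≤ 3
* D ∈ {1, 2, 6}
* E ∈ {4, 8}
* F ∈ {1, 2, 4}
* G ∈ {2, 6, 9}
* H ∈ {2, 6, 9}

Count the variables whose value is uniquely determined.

B, G, H share exactly the 3 values {2, 6, 9}; by pigeonhole those values go to them, so strike 2, 6, 9 from A, C, D, F.
That leaves D = 1. Strike 1 from A, C, F.
That leaves F = 4. Eliminate 4 elsewhere: E.
C has just one choice, so C = 3.
E has just one choice, so E = 8.
Determined: C=3, D=1, E=8, F=4. The other variables each still have more than one consistent value. That makes 4.

4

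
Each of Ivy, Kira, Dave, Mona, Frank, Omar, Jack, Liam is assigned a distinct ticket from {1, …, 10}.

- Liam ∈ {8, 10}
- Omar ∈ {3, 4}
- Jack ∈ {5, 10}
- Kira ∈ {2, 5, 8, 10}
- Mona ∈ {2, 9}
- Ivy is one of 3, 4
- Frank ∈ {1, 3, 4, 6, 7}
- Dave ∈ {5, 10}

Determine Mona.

Ivy and Omar share exactly the 2 values {3, 4}; by pigeonhole those values go to them, so strike 3, 4 from Frank.
Dave and Jack share exactly the 2 values {5, 10}; by pigeonhole those values go to them, so strike 5, 10 from Kira, Liam.
Liam has just one choice, so Liam = 8. Eliminate 8 elsewhere: Kira.
Kira has just one choice, so Kira = 2. Remove 2 from Mona.
So Mona = 9.

9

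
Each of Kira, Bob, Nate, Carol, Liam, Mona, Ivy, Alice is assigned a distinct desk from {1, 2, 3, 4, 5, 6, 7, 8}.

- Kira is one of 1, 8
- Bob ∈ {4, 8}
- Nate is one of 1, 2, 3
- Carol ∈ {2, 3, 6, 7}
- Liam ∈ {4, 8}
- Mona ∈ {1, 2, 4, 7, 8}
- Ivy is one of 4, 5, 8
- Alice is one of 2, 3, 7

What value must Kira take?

1

The 8 variables together cover exactly {1, 2, 3, 4, 5, 6, 7, 8} — 8 values for 8 variables — and 5 appears only in Ivy's list, so Ivy = 5.
Among the 7 still-open variables, 6 fits only Carol (and all 7 values in {1, 2, 3, 4, 6, 7, 8} must be used), so Carol = 6.
The 2 variables Bob and Liam are confined to {4, 8}, which locks those values in; drop them from Kira, Mona.
So Kira = 1.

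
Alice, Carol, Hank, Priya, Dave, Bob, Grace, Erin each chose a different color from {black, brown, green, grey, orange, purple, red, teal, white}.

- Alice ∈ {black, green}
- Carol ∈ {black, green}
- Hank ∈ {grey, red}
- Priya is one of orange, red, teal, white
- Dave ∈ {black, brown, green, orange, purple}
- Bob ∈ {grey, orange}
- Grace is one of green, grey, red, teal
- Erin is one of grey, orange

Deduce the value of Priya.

white

Alice and Carol between them cover only {black, green} — a naked pair. Remove those values from Dave, Grace.
Bob and Erin share exactly the 2 values {grey, orange}; by pigeonhole those values go to them, so strike grey, orange from Hank, Priya, Dave, Grace.
That leaves Hank = red. Remove red from Priya, Grace.
Grace's domain is down to {teal}, so Grace = teal. So Priya can't be teal.
So Priya = white.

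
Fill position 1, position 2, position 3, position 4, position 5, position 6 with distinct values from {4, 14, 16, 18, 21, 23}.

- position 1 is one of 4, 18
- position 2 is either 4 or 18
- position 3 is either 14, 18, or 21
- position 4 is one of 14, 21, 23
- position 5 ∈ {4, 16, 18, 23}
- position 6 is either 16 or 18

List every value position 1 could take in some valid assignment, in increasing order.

The 2 variables position 1 and position 2 are confined to {4, 18}, which locks those values in; drop them from position 3, position 5, position 6.
position 6 must be 16 (only option left). So position 5 can't be 16.
position 5 must be 23 (only option left). Remove 23 from position 4.
No further eliminations apply; position 1 can still be any of 4, 18.

4, 18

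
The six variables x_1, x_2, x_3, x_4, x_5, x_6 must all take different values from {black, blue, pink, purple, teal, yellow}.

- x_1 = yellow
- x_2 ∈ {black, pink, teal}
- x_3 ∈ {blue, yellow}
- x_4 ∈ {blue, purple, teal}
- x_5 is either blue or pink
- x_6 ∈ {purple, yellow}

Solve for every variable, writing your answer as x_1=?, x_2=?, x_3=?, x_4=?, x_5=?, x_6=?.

x_1's domain is down to {yellow}, so x_1 = yellow. Remove yellow from x_3, x_6.
That leaves x_3 = blue. Eliminate blue elsewhere: x_4, x_5.
x_5 must be pink (only option left). So x_2 can't be pink.
x_6 has just one choice, so x_6 = purple. Strike purple from x_4.
x_4 has just one choice, so x_4 = teal. Eliminate teal elsewhere: x_2.
x_2 has just one choice, so x_2 = black.

x_1=yellow, x_2=black, x_3=blue, x_4=teal, x_5=pink, x_6=purple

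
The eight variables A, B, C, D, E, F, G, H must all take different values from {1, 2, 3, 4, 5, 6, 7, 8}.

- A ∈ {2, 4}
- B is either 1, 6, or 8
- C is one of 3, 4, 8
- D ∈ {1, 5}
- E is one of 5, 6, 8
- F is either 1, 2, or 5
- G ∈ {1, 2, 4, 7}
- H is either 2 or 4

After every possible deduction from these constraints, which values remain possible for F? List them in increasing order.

1, 5

Among the 8 variables, 3 fits only C (and all 8 values in {1, 2, 3, 4, 5, 6, 7, 8} must be used), so C = 3.
Among the 7 still-open variables, 7 fits only G (and all 7 values in {1, 2, 4, 5, 6, 7, 8} must be used), so G = 7.
A and H share exactly the 2 values {2, 4}; by pigeonhole those values go to them, so strike 2, 4 from F.
D and F between them cover only {1, 5} — a naked pair. Remove those values from B, E.
No further eliminations apply; F can still be any of 1, 5.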